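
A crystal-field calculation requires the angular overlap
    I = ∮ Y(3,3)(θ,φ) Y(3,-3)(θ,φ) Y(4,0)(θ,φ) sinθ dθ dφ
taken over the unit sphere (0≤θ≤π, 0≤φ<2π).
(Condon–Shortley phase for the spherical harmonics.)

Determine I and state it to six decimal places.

Rules hold: Σm=0, L=10 even, 0≤4≤6.
N = 7·7·9 = 441
Δ = 2!·4!·4!/11! = 1/34650
Racah Σ t=0..2: t=0:+1/72 t=1:−1/16 t=2:+1/72 = -5/144
⇒ 3j(3 3 4; 0 0 0)² = 2/77, sgn -1
Racah Σ t=0..0: t=0:+1/1152 = 1/1152
⇒ 3j(3 3 4; 3 -3 0)² = 1/154, sgn +1
4πI² = N·(3j₀)²·(3jₘ)² = 9/121
I = -1·√(0.0743802/4π) = -0.07693494

-0.076935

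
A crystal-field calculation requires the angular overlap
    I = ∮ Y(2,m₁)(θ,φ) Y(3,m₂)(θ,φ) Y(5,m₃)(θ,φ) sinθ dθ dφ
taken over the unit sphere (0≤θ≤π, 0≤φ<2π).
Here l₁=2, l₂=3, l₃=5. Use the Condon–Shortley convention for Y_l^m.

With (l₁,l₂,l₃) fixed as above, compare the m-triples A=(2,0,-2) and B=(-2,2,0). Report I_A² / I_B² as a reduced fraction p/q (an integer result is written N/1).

7/1

Shared (l₁,l₂,l₃)=(2,3,5): N and (l;000)² cancel in I_A²/I_B².
A: Δ = 0!·4!·6!/11! = 1/2310; Racah Σ t=0..0: t=0:+1/864 = 1/864; ⇒ 3j(2 3 5; 2 0 -2)² = 1/66, sgn -1
B: Δ = 0!·4!·6!/11! = 1/2310; Racah Σ t=0..0: t=0:+1/2880 = 1/2880; ⇒ 3j(2 3 5; -2 2 0)² = 1/462, sgn -1
I_A²/I_B² = (1/66)/(1/462) = 7/1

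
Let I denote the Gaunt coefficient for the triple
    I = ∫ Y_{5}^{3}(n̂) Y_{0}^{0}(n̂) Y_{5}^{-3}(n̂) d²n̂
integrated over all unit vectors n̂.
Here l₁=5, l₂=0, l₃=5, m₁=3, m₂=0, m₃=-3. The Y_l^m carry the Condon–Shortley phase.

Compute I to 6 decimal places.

Rules hold: Σm=0, L=10 even, 5≤5≤5.
N = 11·1·11 = 121
Δ = 0!·10!·0!/11! = 1/11
Racah Σ t=0..0: t=0:+1/14400 = 1/14400
⇒ 3j(5 0 5; 0 0 0)² = 1/11, sgn -1
Racah Σ t=0..0: t=0:+1/80640 = 1/80640
⇒ 3j(5 0 5; 3 0 -3)² = 1/11, sgn +1
4πI² = N·(3j₀)²·(3jₘ)² = 1/1
I = -1·√(1/4π) = -0.28209479

-0.282095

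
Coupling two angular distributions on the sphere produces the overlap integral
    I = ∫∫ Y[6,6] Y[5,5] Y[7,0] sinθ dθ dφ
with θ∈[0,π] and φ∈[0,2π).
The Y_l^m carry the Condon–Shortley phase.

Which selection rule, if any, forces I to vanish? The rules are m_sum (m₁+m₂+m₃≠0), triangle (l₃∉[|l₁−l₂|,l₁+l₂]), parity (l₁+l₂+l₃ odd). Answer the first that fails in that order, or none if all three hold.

m₁+m₂+m₃ = 6 + 5 + 0 = 11  ✗
triangle: |6−5|=1 ≤ l₃=7 ≤ 6+5=11
parity: l₁+l₂+l₃ = 18 is even

m_sum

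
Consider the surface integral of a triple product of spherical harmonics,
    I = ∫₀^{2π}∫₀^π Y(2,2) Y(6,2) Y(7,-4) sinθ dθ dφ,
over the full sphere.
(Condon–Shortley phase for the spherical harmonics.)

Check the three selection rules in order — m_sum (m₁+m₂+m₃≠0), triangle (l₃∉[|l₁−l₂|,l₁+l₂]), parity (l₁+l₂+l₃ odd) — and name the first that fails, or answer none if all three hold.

parity

Σmᵢ = 0  ✓
l₃∈[|l₁−l₂|,l₁+l₂]=[4,8], have l₃=7  ✓
Σlᵢ = 15 ⇒ odd  ✗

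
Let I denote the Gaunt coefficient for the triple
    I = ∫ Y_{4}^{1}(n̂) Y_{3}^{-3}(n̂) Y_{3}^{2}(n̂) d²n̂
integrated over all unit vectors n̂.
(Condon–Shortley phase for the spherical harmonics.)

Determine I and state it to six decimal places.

0.140463

Checks pass: Σm=0; 10 even; l₃=3∈[1,7].
(2·4+1)(2·3+1)(2·3+1) = 441
Δ: 4! 4! 2! / 11! → 1/34650
sum: t=1:−1/72 t=2:+1/16 t=3:−1/72 = 5/144
3j²(4 3 3; 0 0 0) = Δ·Π!·Σ² = 2/77  (sign -1)
sum: t=0:+1/288 = 1/288
3j²(4 3 3; 1 -3 2) = Δ·Π!·Σ² = 5/231  (sign -1)
combine: 4πI² = 441·2/77·5/231 = 30/121
take √, sign +1: I = 0.14046335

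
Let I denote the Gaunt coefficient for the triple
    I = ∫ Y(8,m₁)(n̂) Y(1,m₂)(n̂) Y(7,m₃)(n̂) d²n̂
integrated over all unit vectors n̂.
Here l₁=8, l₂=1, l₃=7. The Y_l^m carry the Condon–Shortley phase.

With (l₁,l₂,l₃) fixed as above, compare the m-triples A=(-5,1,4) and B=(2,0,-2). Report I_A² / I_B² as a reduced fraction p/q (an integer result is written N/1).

l's match ⇒ only the (l;m) 3-j factors differ between A and B.
A: triangle coeff Δ(8,1,7) = 1/2040; Σ_t [2,2]: t=2:+1/479001600 = 1/479001600; (3j)²=13/340 [(8 1 7; -5 1 4)], sign=-1
B: triangle coeff Δ(8,1,7) = 1/2040; Σ_t [1,1]: t=1:−1/43545600 = -1/43545600; (3j)²=1/34 [(8 1 7; 2 0 -2)], sign=+1
I_A²/I_B² = (13/340)/(1/34) = 13/10

13/10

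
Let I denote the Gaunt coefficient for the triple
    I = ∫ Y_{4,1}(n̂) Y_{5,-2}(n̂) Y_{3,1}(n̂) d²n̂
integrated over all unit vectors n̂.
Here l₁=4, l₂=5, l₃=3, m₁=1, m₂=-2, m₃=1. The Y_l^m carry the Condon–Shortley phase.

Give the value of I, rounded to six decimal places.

m-sum 0 ✓  L=12 even ✓  1≤3≤9 ✓
Π(2lᵢ+1) = 9×11×7 = 693
triangle coeff Δ(4,5,3) = 1/180180
Σ_t [2,4]: t=2:+1/576 t=3:−1/144 t=4:+1/576 = -1/288
(3j)²=20/1001 [(4 5 3; 0 0 0)], sign=+1
Σ_t [1,3]: t=1:−1/960 t=2:+1/288 t=3:−1/1728 = 1/540
(3j)²=128/6435 [(4 5 3; 1 -2 1)], sign=+1
⇒ 4πI² = 512/1859
I = (+1)√(512/1859/(4π)) = 0.14804384

0.148044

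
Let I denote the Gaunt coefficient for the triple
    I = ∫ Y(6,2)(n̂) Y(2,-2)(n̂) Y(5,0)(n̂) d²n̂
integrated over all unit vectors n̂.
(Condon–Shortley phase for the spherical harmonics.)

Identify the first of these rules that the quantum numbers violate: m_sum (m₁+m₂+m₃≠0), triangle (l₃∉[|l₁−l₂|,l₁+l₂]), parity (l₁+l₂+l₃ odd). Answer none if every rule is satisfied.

Σmᵢ = 0  ✓
l₃∈[|l₁−l₂|,l₁+l₂]=[4,8], have l₃=5  ✓
Σlᵢ = 13 ⇒ odd  ✗

parity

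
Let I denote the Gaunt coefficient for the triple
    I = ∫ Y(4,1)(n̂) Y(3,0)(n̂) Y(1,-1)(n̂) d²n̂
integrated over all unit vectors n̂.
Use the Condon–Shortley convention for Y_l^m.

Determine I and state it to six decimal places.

Rules hold: Σm=0, L=8 even, 1≤1≤7.
N = 9·7·3 = 189
Δ = 6!·2!·0!/9! = 1/252
Racah Σ t=3..3: t=3:−1/36 = -1/36
⇒ 3j(4 3 1; 0 0 0)² = 4/63, sgn +1
Racah Σ t=3..3: t=3:−1/72 = -1/72
⇒ 3j(4 3 1; 1 0 -1)² = 5/126, sgn -1
4πI² = N·(3j₀)²·(3jₘ)² = 10/21
I = -1·√(0.47619/4π) = -0.19466390

-0.194664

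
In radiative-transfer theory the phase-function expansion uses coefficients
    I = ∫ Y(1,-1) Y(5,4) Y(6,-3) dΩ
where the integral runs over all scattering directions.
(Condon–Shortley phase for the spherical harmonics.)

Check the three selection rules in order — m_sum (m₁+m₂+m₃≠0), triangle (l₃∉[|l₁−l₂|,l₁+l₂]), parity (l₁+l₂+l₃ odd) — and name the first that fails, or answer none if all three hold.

none

m₁+m₂+m₃ = -1 + 4 − 3 = 0  ✓
triangle: |1−5|=4 ≤ l₃=6 ≤ 1+5=6  ✓
parity: l₁+l₂+l₃ = 12 is even  ✓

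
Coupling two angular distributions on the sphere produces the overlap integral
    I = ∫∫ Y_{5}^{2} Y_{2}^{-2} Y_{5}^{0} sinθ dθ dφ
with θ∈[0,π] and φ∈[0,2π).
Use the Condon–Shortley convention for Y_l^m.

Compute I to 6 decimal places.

Checks pass: Σm=0; 12 even; l₃=5∈[3,7].
(2·5+1)(2·2+1)(2·5+1) = 605
Δ: 2! 8! 2! / 13! → 1/38610
sum: t=0:+1/2880 t=1:−1/576 t=2:+1/2880 = -1/960
3j²(5 2 5; 0 0 0) = Δ·Π!·Σ² = 10/429  (sign +1)
sum: t=0:+1/2880 = 1/2880
3j²(5 2 5; 2 -2 0) = Δ·Π!·Σ² = 14/429  (sign -1)
combine: 4πI² = 605·10/429·14/429 = 700/1521
take √, sign -1: I = -0.19137248

-0.191372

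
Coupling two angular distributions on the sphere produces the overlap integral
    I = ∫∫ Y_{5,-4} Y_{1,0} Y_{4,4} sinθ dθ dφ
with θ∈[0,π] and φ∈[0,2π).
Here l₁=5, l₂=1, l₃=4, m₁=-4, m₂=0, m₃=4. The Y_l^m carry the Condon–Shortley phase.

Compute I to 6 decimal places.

0.147319

m-sum 0 ✓  L=10 even ✓  4≤4≤6 ✓
Π(2lᵢ+1) = 11×3×9 = 297
triangle coeff Δ(5,1,4) = 1/495
Σ_t [1,1]: t=1:−1/576 = -1/576
(3j)²=5/99 [(5 1 4; 0 0 0)], sign=-1
Σ_t [1,1]: t=1:−1/40320 = -1/40320
(3j)²=1/55 [(5 1 4; -4 0 4)], sign=-1
⇒ 4πI² = 3/11
I = (+1)√(3/11/(4π)) = 0.14731920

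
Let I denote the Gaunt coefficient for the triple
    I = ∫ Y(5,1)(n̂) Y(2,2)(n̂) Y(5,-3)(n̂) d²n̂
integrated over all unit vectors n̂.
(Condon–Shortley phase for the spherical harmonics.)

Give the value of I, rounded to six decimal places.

Rules hold: Σm=0, L=12 even, 3≤5≤7.
N = 11·5·11 = 605
Δ = 2!·8!·2!/13! = 1/38610
Racah Σ t=0..2: t=0:+1/2880 t=1:−1/576 t=2:+1/2880 = -1/960
⇒ 3j(5 2 5; 0 0 0)² = 10/429, sgn +1
Racah Σ t=2..2: t=2:+1/5760 = 1/5760
⇒ 3j(5 2 5; 1 2 -3)² = 56/2145, sgn +1
4πI² = N·(3j₀)²·(3jₘ)² = 560/1521
I = +1·√(0.368179/4π) = 0.17116875

0.171169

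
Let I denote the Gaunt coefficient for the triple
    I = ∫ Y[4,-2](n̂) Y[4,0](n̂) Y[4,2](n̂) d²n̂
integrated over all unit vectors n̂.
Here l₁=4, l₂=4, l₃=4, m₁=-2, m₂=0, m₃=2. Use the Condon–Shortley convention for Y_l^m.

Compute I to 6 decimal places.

Rules hold: Σm=0, L=12 even, 0≤4≤8.
N = 9·9·9 = 729
Δ = 4!·4!·4!/13! = 1/450450
Racah Σ t=0..4: t=0:+1/13824 t=1:−1/216 t=2:+1/64 t=3:−1/216 t=4:+1/13824 = 5/768
⇒ 3j(4 4 4; 0 0 0)² = 18/1001, sgn +1
Racah Σ t=2..4: t=2:+1/384 t=3:−1/216 t=4:+1/2304 = -11/6912
⇒ 3j(4 4 4; -2 0 2)² = 11/1638, sgn -1
4πI² = N·(3j₀)²·(3jₘ)² = 729/8281
I = -1·√(0.0880328/4π) = -0.08369845

-0.083698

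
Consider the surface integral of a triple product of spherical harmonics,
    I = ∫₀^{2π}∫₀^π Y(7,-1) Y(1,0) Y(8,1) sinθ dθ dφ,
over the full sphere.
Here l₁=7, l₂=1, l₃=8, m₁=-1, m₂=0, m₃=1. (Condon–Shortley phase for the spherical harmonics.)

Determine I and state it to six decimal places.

m-sum 0 ✓  L=16 even ✓  6≤8≤8 ✓
Π(2lᵢ+1) = 15×3×17 = 765
triangle coeff Δ(7,1,8) = 1/2040
Σ_t [0,0]: t=0:+1/25401600 = 1/25401600
(3j)²=8/255 [(7 1 8; 0 0 0)], sign=+1
Σ_t [0,0]: t=0:+1/29030400 = 1/29030400
(3j)²=21/680 [(7 1 8; -1 0 1)], sign=-1
⇒ 4πI² = 63/85
I = (-1)√(63/85/(4π)) = -0.24285994

-0.242860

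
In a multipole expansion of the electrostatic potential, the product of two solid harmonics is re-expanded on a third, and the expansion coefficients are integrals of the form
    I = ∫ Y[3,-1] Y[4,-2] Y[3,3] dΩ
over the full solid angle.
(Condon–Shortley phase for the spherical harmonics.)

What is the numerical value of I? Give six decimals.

Rules hold: Σm=0, L=10 even, 1≤3≤7.
N = 7·9·7 = 441
Δ = 4!·2!·4!/11! = 1/34650
Racah Σ t=1..3: t=1:−1/72 t=2:+1/16 t=3:−1/72 = 5/144
⇒ 3j(3 4 3; 0 0 0)² = 2/77, sgn -1
Racah Σ t=2..2: t=2:+1/192 = 1/192
⇒ 3j(3 4 3; -1 -2 3)² = 3/77, sgn +1
4πI² = N·(3j₀)²·(3jₘ)² = 54/121
I = -1·√(0.446281/4π) = -0.18845135

-0.188451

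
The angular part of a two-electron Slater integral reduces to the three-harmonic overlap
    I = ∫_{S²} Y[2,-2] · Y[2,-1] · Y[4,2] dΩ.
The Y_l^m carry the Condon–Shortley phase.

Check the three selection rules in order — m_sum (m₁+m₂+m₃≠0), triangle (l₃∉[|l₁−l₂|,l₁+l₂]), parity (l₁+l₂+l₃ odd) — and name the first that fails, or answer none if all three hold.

m_sum

azimuthal sum: -2 − 1 + 2 = -1  ✗
0 ≤ 4 ≤ 4 (triangle on l)
L = 2 + 2 + 4 = 8 (even)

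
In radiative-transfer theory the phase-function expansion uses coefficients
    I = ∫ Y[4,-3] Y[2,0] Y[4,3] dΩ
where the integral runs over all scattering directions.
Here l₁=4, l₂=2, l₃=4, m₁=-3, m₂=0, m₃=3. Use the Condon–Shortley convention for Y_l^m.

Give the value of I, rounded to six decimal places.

Checks pass: Σm=0; 10 even; l₃=4∈[2,6].
(2·4+1)(2·2+1)(2·4+1) = 405
Δ: 2! 6! 2! / 11! → 1/13860
sum: t=0:+1/192 t=1:−1/36 t=2:+1/192 = -5/288
3j²(4 2 4; 0 0 0) = Δ·Π!·Σ² = 20/693  (sign -1)
sum: t=1:−1/720 t=2:+1/480 = 1/1440
3j²(4 2 4; -3 0 3) = Δ·Π!·Σ² = 7/1980  (sign -1)
combine: 4πI² = 405·20/693·7/1980 = 5/121
take √, sign +1: I = 0.05734392

0.057344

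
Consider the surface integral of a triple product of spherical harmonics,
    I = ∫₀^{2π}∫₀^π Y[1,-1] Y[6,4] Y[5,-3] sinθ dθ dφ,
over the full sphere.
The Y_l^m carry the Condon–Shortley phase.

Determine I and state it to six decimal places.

0.274090

m-sum 0 ✓  L=12 even ✓  5≤5≤7 ✓
Π(2lᵢ+1) = 3×13×11 = 429
triangle coeff Δ(1,6,5) = 1/858
Σ_t [1,1]: t=1:−1/14400 = -1/14400
(3j)²=6/143 [(1 6 5; 0 0 0)], sign=+1
Σ_t [2,2]: t=2:+1/161280 = 1/161280
(3j)²=15/286 [(1 6 5; -1 4 -3)], sign=+1
⇒ 4πI² = 135/143
I = (+1)√(135/143/(4π)) = 0.27409047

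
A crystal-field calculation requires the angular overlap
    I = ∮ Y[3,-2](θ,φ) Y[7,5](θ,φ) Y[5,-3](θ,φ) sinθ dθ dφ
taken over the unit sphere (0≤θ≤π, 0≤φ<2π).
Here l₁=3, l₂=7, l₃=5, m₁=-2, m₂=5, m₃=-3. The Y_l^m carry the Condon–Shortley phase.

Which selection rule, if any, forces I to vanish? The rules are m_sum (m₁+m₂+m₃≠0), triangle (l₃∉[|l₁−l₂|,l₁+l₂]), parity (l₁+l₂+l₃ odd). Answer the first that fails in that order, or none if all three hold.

m₁+m₂+m₃ = -2 + 5 − 3 = 0  ✓
triangle: |3−7|=4 ≤ l₃=5 ≤ 3+7=10  ✓
parity: l₁+l₂+l₃ = 15 is odd  ✗

parity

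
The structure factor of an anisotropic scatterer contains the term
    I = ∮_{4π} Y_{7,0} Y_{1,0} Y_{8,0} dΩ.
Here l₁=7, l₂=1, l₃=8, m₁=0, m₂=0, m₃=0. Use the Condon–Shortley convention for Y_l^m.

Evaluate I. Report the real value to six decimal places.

Checks pass: Σm=0; 16 even; l₃=8∈[6,8].
(2·7+1)(2·1+1)(2·8+1) = 765
Δ: 0! 14! 2! / 17! → 1/2040
sum: t=0:+1/25401600 = 1/25401600
3j²(7 1 8; 0 0 0) = Δ·Π!·Σ² = 8/255  (sign +1)
(m-triple is (0,0,0) — same symbol as above.)
combine: 4πI² = 765·8/255·8/255 = 64/85
take √, sign +1: I = 0.24477981

0.244780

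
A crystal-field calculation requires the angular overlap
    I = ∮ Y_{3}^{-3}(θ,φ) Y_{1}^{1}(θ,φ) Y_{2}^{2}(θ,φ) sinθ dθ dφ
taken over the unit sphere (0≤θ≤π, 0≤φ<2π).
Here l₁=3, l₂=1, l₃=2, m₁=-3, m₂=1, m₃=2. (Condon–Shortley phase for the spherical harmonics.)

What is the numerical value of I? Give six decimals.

m-sum 0 ✓  L=6 even ✓  2≤2≤4 ✓
Π(2lᵢ+1) = 7×3×5 = 105
triangle coeff Δ(3,1,2) = 1/105
Σ_t [1,1]: t=1:−1/4 = -1/4
(3j)²=3/35 [(3 1 2; 0 0 0)], sign=-1
Σ_t [2,2]: t=2:+1/48 = 1/48
(3j)²=1/7 [(3 1 2; -3 1 2)], sign=+1
⇒ 4πI² = 9/7
I = (-1)√(9/7/(4π)) = -0.31986543

-0.319865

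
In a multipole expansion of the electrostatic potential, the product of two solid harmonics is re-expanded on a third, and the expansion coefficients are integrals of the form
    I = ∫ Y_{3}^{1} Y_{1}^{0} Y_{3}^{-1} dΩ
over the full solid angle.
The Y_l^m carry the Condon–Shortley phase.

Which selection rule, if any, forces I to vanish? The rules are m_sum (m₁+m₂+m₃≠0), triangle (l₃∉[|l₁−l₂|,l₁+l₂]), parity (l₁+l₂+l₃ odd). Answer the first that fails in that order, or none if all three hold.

parity

Σmᵢ = 0  ✓
l₃∈[|l₁−l₂|,l₁+l₂]=[2,4], have l₃=3  ✓
Σlᵢ = 7 ⇒ odd  ✗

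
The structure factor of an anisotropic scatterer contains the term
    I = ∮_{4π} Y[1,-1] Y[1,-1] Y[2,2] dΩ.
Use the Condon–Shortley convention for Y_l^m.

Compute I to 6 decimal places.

0.309019

Rules hold: Σm=0, L=4 even, 0≤2≤2.
N = 3·3·5 = 45
Δ = 0!·2!·2!/5! = 1/30
Racah Σ t=0..0: t=0:+1/1 = 1/1
⇒ 3j(1 1 2; 0 0 0)² = 2/15, sgn +1
Racah Σ t=0..0: t=0:+1/4 = 1/4
⇒ 3j(1 1 2; -1 -1 2)² = 1/5, sgn +1
4πI² = N·(3j₀)²·(3jₘ)² = 6/5
I = +1·√(1.2/4π) = 0.30901936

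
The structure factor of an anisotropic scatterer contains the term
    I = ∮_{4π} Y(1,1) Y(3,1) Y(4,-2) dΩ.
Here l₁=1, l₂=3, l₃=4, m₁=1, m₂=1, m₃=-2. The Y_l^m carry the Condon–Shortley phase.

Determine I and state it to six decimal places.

0.238414

m-sum 0 ✓  L=8 even ✓  2≤4≤4 ✓
Π(2lᵢ+1) = 3×7×9 = 189
triangle coeff Δ(1,3,4) = 1/252
Σ_t [0,0]: t=0:+1/36 = 1/36
(3j)²=4/63 [(1 3 4; 0 0 0)], sign=+1
Σ_t [0,0]: t=0:+1/96 = 1/96
(3j)²=5/84 [(1 3 4; 1 1 -2)], sign=+1
⇒ 4πI² = 5/7
I = (+1)√(5/7/(4π)) = 0.23841361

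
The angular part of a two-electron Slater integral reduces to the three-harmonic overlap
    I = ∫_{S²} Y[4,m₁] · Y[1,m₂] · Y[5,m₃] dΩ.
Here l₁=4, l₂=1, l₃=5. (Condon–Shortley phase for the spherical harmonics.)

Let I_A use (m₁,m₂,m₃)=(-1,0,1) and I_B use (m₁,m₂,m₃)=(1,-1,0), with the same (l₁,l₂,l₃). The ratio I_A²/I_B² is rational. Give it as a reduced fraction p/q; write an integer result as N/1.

Shared (l₁,l₂,l₃)=(4,1,5): N and (l;000)² cancel in I_A²/I_B².
A: Δ = 0!·8!·2!/11! = 1/495; Racah Σ t=0..0: t=0:+1/720 = 1/720; ⇒ 3j(4 1 5; -1 0 1)² = 8/165, sgn +1
B: Δ = 0!·8!·2!/11! = 1/495; Racah Σ t=0..0: t=0:+1/1440 = 1/1440; ⇒ 3j(4 1 5; 1 -1 0)² = 2/99, sgn -1
I_A²/I_B² = (8/165)/(2/99) = 12/5

12/5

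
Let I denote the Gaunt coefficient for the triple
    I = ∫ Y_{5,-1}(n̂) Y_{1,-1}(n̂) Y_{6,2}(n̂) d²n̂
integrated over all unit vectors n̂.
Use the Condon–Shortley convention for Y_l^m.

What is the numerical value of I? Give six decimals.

0.216205

Rules hold: Σm=0, L=12 even, 4≤6≤6.
N = 11·3·13 = 429
Δ = 0!·10!·2!/13! = 1/858
Racah Σ t=0..0: t=0:+1/14400 = 1/14400
⇒ 3j(5 1 6; 0 0 0)² = 6/143, sgn +1
Racah Σ t=0..0: t=0:+1/34560 = 1/34560
⇒ 3j(5 1 6; -1 -1 2)² = 14/429, sgn +1
4πI² = N·(3j₀)²·(3jₘ)² = 84/143
I = +1·√(0.587413/4π) = 0.21620548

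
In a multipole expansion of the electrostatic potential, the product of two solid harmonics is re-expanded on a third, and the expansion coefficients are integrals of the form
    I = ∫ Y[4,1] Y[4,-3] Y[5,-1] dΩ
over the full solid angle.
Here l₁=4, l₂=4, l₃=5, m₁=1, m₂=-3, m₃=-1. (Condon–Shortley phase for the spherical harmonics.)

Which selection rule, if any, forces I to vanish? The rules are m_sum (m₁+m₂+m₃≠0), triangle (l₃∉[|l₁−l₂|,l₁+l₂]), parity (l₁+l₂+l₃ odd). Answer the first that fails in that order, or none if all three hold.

m₁+m₂+m₃ = 1 − 3 − 1 = -3  ✗
triangle: |4−4|=0 ≤ l₃=5 ≤ 4+4=8
parity: l₁+l₂+l₃ = 13 is odd

m_sum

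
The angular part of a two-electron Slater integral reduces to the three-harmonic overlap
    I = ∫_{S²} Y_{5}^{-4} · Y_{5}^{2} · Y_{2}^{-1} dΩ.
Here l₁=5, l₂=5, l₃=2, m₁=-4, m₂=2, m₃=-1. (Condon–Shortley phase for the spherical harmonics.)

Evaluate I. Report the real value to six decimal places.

0.000000

-4 + 2 − 1 = -3 ≠ 0: azimuthal integral kills it; I = 0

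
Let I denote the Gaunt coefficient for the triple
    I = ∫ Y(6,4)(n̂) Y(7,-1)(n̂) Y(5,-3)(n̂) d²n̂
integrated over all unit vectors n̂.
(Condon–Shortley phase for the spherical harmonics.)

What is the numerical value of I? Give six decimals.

m-sum 0 ✓  L=18 even ✓  1≤5≤13 ✓
Π(2lᵢ+1) = 13×15×11 = 2145
triangle coeff Δ(6,7,5) = 1/174594420
Σ_t [2,6]: t=2:+1/4147200 t=3:−1/207360 t=4:+1/82944 t=5:−1/207360 t=6:+1/4147200 = 1/345600
(3j)²=420/46189 [(6 7 5; 0 0 0)], sign=-1
Σ_t [0,2]: t=0:+1/116121600 t=1:−1/3628800 t=2:+1/1658880 = 13/38707200
(3j)²=39/3553 [(6 7 5; 4 -1 -3)], sign=+1
⇒ 4πI² = 245700/1147619
I = (-1)√(245700/1147619/(4π)) = -0.13052653

-0.130527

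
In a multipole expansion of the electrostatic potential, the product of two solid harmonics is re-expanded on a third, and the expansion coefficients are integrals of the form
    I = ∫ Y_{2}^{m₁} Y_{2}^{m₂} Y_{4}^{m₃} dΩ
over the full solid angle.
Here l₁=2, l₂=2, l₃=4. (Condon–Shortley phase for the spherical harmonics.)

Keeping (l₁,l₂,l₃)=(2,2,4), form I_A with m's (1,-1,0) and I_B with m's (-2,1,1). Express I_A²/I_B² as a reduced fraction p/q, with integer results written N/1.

16/5

Shared (l₁,l₂,l₃)=(2,2,4): N and (l;000)² cancel in I_A²/I_B².
A: Δ = 0!·4!·4!/9! = 1/630; Racah Σ t=0..0: t=0:+1/36 = 1/36; ⇒ 3j(2 2 4; 1 -1 0)² = 8/315, sgn +1
B: Δ = 0!·4!·4!/9! = 1/630; Racah Σ t=0..0: t=0:+1/144 = 1/144; ⇒ 3j(2 2 4; -2 1 1)² = 1/126, sgn -1
I_A²/I_B² = (8/315)/(1/126) = 16/5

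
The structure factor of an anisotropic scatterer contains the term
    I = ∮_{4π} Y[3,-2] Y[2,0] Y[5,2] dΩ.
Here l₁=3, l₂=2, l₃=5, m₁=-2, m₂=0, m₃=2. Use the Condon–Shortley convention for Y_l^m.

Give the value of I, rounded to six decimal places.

0.190188

m-sum 0 ✓  L=10 even ✓  1≤5≤5 ✓
Π(2lᵢ+1) = 7×5×11 = 385
triangle coeff Δ(3,2,5) = 1/2310
Σ_t [0,0]: t=0:+1/144 = 1/144
(3j)²=10/231 [(3 2 5; 0 0 0)], sign=-1
Σ_t [0,0]: t=0:+1/480 = 1/480
(3j)²=3/110 [(3 2 5; -2 0 2)], sign=-1
⇒ 4πI² = 5/11
I = (+1)√(5/11/(4π)) = 0.19018827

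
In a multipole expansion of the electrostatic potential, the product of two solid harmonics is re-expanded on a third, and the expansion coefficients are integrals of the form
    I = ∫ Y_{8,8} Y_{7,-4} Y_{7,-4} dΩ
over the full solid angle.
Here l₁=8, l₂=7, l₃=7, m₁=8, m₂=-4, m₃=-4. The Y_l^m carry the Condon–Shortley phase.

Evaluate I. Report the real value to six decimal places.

Checks pass: Σm=0; 22 even; l₃=7∈[1,15].
(2·8+1)(2·7+1)(2·7+1) = 3825
Δ: 8! 8! 6! / 23! → 1/22086194130
sum: t=1:−1/18289152000 t=2:+1/248832000 t=3:−1/24883200 t=4:+1/11943936 t=5:−1/24883200 t=6:+1/248832000 t=7:−1/18289152000 = 11/975421440
3j²(8 7 7; 0 0 0) = Δ·Π!·Σ² = 1750/289731  (sign -1)
sum: t=0:+1/58525286400 = 1/58525286400
3j²(8 7 7; 8 -4 -4) = Δ·Π!·Σ² = 825/52003  (sign -1)
combine: 4πI² = 3825·1750/289731·825/52003 = 15468750/42204149
take √, sign +1: I = 0.17078318

0.170783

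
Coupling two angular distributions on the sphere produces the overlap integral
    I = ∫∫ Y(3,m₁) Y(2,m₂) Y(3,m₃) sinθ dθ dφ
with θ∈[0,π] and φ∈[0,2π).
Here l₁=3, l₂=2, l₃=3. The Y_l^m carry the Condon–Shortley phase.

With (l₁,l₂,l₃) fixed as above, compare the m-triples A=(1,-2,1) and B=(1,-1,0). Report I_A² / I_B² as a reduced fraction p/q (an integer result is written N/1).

12/1

Shared (l₁,l₂,l₃)=(3,2,3): N and (l;000)² cancel in I_A²/I_B².
A: Δ = 2!·4!·2!/9! = 1/3780; Racah Σ t=0..0: t=0:+1/16 = 1/16; ⇒ 3j(3 2 3; 1 -2 1)² = 2/35, sgn +1
B: Δ = 2!·4!·2!/9! = 1/3780; Racah Σ t=0..1: t=0:+1/8 t=1:−1/12 = 1/24; ⇒ 3j(3 2 3; 1 -1 0)² = 1/210, sgn -1
I_A²/I_B² = (2/35)/(1/210) = 12/1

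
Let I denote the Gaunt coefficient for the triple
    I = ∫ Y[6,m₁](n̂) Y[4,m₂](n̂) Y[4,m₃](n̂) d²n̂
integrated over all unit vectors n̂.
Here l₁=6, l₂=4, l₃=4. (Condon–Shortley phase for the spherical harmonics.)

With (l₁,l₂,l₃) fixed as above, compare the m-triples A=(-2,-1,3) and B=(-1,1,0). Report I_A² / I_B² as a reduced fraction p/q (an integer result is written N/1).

Shared (l₁,l₂,l₃)=(6,4,4): N and (l;000)² cancel in I_A²/I_B².
A: Δ = 6!·6!·2!/15! = 1/1261260; Racah Σ t=2..3: t=2:+1/34560 t=3:−1/8640 = -1/11520; ⇒ 3j(6 4 4; -2 -1 3)² = 3/143, sgn +1
B: Δ = 6!·6!·2!/15! = 1/1261260; Racah Σ t=3..5: t=3:−1/3456 t=4:+1/1728 t=5:−1/11520 = 7/34560; ⇒ 3j(6 4 4; -1 1 0)² = 7/858, sgn +1
I_A²/I_B² = (3/143)/(7/858) = 18/7

18/7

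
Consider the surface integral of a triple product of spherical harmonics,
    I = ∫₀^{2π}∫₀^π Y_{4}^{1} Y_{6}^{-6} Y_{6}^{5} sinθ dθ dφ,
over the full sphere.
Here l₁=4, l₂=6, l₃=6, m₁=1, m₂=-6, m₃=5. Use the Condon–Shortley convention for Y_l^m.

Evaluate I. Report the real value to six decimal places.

Rules hold: Σm=0, L=16 even, 2≤6≤10.
N = 9·13·13 = 1521
Δ = 4!·4!·8!/17! = 1/15315300
Racah Σ t=0..4: t=0:+1/829440 t=1:−1/25920 t=2:+1/9216 t=3:−1/25920 t=4:+1/829440 = 7/207360
⇒ 3j(4 6 6; 0 0 0)² = 28/2431, sgn +1
Racah Σ t=0..0: t=0:+1/5806080 = 1/5806080
⇒ 3j(4 6 6; 1 -6 5)² = 165/6188, sgn -1
4πI² = N·(3j₀)²·(3jₘ)² = 135/289
I = -1·√(0.467128/4π) = -0.19280266

-0.192803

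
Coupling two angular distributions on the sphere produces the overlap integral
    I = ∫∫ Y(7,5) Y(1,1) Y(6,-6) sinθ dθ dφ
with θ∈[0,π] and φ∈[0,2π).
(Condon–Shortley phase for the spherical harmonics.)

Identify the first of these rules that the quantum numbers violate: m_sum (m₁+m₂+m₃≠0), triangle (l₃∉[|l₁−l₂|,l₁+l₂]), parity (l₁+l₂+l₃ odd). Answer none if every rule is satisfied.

none

m₁+m₂+m₃ = 5 + 1 − 6 = 0  ✓
triangle: |7−1|=6 ≤ l₃=6 ≤ 7+1=8  ✓
parity: l₁+l₂+l₃ = 14 is even  ✓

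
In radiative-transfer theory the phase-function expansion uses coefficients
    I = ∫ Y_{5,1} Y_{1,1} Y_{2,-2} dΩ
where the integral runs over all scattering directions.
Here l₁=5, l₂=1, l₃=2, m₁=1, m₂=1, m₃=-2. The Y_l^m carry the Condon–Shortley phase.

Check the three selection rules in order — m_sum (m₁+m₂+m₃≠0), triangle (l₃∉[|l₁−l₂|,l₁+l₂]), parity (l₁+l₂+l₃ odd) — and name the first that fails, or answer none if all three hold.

triangle

m₁+m₂+m₃ = 1 + 1 − 2 = 0  ✓
triangle: |5−1|=4 ≤ l₃=2 ≤ 5+1=6  ✗
parity: l₁+l₂+l₃ = 8 is even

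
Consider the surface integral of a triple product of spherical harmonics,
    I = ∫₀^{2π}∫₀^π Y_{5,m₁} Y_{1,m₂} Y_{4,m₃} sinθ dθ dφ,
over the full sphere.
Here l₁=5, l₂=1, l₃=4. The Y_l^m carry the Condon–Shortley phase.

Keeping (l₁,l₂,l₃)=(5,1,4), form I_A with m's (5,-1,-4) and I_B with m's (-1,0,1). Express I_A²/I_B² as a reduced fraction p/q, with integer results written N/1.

15/8

Same 5,1,4: normalisation and zero-m 3j drop out of the ratio.
A: Δ: 2! 8! 0! / 11! → 1/495; sum: t=0:+1/80640 = 1/80640; 3j²(5 1 4; 5 -1 -4) = Δ·Π!·Σ² = 1/11  (sign +1)
B: Δ: 2! 8! 0! / 11! → 1/495; sum: t=1:−1/720 = -1/720; 3j²(5 1 4; -1 0 1) = Δ·Π!·Σ² = 8/165  (sign +1)
I_A²/I_B² = (1/11)/(8/165) = 15/8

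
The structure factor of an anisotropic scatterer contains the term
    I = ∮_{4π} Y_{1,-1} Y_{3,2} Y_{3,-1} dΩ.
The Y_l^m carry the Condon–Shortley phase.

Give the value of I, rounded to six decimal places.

L=7 odd ⇒ parity kills the (l;000) factor ⇒ I = 0

0.000000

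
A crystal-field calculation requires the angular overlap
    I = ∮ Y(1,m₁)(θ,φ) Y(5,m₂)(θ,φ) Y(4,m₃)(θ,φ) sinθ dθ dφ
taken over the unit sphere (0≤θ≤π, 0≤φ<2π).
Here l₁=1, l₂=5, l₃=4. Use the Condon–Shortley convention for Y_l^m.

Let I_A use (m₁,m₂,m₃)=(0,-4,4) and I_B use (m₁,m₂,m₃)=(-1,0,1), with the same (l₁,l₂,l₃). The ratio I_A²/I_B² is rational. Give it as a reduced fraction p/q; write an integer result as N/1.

Same 1,5,4: normalisation and zero-m 3j drop out of the ratio.
A: Δ: 2! 0! 8! / 11! → 1/495; sum: t=1:−1/40320 = -1/40320; 3j²(1 5 4; 0 -4 4) = Δ·Π!·Σ² = 1/55  (sign -1)
B: Δ: 2! 0! 8! / 11! → 1/495; sum: t=2:+1/1440 = 1/1440; 3j²(1 5 4; -1 0 1) = Δ·Π!·Σ² = 2/99  (sign -1)
I_A²/I_B² = (1/55)/(2/99) = 9/10

9/10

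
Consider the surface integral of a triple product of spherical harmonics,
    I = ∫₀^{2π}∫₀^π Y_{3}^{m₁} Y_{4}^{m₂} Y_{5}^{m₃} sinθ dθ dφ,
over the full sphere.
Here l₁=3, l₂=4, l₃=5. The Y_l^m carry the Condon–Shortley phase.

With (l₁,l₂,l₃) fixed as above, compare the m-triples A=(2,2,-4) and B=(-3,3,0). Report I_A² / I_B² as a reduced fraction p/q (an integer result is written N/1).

32/15

Shared (l₁,l₂,l₃)=(3,4,5): N and (l;000)² cancel in I_A²/I_B².
A: Δ = 2!·4!·6!/13! = 1/180180; Racah Σ t=0..1: t=0:+1/8640 t=1:−1/2880 = -1/4320; ⇒ 3j(3 4 5; 2 2 -4)² = 8/429, sgn +1
B: Δ = 2!·4!·6!/13! = 1/180180; Racah Σ t=2..2: t=2:+1/5760 = 1/5760; ⇒ 3j(3 4 5; -3 3 0)² = 5/572, sgn -1
I_A²/I_B² = (8/429)/(5/572) = 32/15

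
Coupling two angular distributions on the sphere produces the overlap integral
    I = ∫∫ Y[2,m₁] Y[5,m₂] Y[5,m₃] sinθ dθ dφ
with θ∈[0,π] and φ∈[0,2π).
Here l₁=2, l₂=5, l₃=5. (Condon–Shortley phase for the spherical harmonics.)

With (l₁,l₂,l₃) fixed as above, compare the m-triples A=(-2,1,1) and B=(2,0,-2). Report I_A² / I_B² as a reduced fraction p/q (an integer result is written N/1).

15/14

Same 2,5,5: normalisation and zero-m 3j drop out of the ratio.
A: Δ: 2! 2! 8! / 13! → 1/38610; sum: t=2:+1/2304 = 1/2304; 3j²(2 5 5; -2 1 1) = Δ·Π!·Σ² = 5/143  (sign +1)
B: Δ: 2! 2! 8! / 13! → 1/38610; sum: t=0:+1/2880 = 1/2880; 3j²(2 5 5; 2 0 -2) = Δ·Π!·Σ² = 14/429  (sign -1)
I_A²/I_B² = (5/143)/(14/429) = 15/14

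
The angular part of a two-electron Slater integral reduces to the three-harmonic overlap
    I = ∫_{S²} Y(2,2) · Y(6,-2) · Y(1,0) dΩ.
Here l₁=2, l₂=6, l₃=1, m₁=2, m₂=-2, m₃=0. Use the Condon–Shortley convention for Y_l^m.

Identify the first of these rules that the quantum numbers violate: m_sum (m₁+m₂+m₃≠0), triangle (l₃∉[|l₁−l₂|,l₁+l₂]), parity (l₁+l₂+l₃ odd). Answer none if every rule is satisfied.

triangle

azimuthal sum: 2 − 2 + 0 = 0  ✓
4 ≤ 1 ≤ 8 (triangle on l)  ✗
L = 2 + 6 + 1 = 9 (odd)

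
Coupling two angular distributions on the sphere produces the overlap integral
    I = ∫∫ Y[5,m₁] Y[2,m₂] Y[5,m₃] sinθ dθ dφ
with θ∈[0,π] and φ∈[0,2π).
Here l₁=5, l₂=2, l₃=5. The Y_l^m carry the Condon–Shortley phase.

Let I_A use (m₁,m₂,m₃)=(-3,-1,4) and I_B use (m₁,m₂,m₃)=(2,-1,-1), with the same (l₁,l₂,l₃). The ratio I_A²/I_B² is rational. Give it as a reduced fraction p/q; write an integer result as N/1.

Shared (l₁,l₂,l₃)=(5,2,5): N and (l;000)² cancel in I_A²/I_B².
A: Δ = 2!·8!·2!/13! = 1/38610; Racah Σ t=0..1: t=0:+1/80640 t=1:−1/10080 = -1/11520; ⇒ 3j(5 2 5; -3 -1 4)² = 49/1430, sgn +1
B: Δ = 2!·8!·2!/13! = 1/38610; Racah Σ t=0..1: t=0:+1/1440 t=1:−1/2880 = 1/2880; ⇒ 3j(5 2 5; 2 -1 -1)² = 7/715, sgn +1
I_A²/I_B² = (49/1430)/(7/715) = 7/2

7/2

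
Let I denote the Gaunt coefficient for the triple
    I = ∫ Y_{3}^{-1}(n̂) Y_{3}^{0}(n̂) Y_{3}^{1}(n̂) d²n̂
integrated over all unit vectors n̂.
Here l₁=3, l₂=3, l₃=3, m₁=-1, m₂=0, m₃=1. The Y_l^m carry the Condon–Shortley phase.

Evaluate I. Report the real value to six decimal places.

0.000000

L=9 odd ⇒ parity kills the (l;000) factor ⇒ I = 0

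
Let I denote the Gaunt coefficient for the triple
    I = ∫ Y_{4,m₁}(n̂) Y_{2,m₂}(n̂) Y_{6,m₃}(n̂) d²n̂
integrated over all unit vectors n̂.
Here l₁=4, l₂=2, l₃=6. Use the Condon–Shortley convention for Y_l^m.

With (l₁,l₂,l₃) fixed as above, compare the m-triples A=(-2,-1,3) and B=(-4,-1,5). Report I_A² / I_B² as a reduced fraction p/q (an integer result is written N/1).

84/55

Same 4,2,6: normalisation and zero-m 3j drop out of the ratio.
A: Δ: 0! 8! 4! / 13! → 1/6435; sum: t=0:+1/8640 = 1/8640; 3j²(4 2 6; -2 -1 3) = Δ·Π!·Σ² = 28/715  (sign -1)
B: Δ: 0! 8! 4! / 13! → 1/6435; sum: t=0:+1/241920 = 1/241920; 3j²(4 2 6; -4 -1 5) = Δ·Π!·Σ² = 1/39  (sign -1)
I_A²/I_B² = (28/715)/(1/39) = 84/55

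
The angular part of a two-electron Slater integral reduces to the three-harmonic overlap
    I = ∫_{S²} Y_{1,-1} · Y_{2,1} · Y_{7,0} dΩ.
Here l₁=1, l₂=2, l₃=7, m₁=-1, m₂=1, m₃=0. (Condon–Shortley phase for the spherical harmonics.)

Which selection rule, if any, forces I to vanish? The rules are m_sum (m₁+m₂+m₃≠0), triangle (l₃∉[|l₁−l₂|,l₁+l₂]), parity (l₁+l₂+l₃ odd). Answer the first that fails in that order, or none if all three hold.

m₁+m₂+m₃ = -1 + 1 + 0 = 0  ✓
triangle: |1−2|=1 ≤ l₃=7 ≤ 1+2=3  ✗
parity: l₁+l₂+l₃ = 10 is even

triangle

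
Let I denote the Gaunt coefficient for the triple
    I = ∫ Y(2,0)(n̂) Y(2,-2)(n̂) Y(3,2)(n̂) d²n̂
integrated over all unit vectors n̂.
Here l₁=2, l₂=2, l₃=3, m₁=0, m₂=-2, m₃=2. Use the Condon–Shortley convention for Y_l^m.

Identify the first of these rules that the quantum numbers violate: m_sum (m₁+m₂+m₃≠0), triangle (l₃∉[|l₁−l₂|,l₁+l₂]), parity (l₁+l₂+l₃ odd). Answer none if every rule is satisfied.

Σmᵢ = 0  ✓
l₃∈[|l₁−l₂|,l₁+l₂]=[0,4], have l₃=3  ✓
Σlᵢ = 7 ⇒ odd  ✗

parity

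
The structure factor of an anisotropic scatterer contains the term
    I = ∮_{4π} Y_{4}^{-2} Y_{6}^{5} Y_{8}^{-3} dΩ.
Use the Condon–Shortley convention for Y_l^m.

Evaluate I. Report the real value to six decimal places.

0.119359

Checks pass: Σm=0; 18 even; l₃=8∈[2,10].
(2·4+1)(2·6+1)(2·8+1) = 1989
Δ: 2! 6! 10! / 19! → 1/23279256
sum: t=0:+1/1658880 t=1:−1/518400 t=2:+1/1658880 = -1/1382400
3j²(4 6 8; 0 0 0) = Δ·Π!·Σ² = 504/46189  (sign -1)
sum: t=1:−1/435456000 t=2:+1/34836480 = 23/870912000
3j²(4 6 8; -2 5 -3) = Δ·Π!·Σ² = 5819/705432  (sign -1)
combine: 4πI² = 1989·504/46189·5819/705432 = 14283/79781
take √, sign +1: I = 0.11935897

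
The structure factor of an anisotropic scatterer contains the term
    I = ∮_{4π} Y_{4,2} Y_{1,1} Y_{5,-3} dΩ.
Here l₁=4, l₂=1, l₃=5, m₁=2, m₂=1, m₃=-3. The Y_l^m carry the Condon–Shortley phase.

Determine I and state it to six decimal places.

m-sum 0 ✓  L=10 even ✓  3≤5≤5 ✓
Π(2lᵢ+1) = 9×3×11 = 297
triangle coeff Δ(4,1,5) = 1/495
Σ_t [0,0]: t=0:+1/576 = 1/576
(3j)²=5/99 [(4 1 5; 0 0 0)], sign=-1
Σ_t [0,0]: t=0:+1/2880 = 1/2880
(3j)²=28/495 [(4 1 5; 2 1 -3)], sign=+1
⇒ 4πI² = 28/33
I = (-1)√(28/33/(4π)) = -0.25984664

-0.259847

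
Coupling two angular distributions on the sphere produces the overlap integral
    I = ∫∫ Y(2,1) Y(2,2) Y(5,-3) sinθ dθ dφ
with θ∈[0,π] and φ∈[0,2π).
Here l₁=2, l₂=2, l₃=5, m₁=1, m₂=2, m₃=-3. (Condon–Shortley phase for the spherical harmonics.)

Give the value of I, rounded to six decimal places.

triangle: need 0≤l₃≤4, have 5; I=0

0.000000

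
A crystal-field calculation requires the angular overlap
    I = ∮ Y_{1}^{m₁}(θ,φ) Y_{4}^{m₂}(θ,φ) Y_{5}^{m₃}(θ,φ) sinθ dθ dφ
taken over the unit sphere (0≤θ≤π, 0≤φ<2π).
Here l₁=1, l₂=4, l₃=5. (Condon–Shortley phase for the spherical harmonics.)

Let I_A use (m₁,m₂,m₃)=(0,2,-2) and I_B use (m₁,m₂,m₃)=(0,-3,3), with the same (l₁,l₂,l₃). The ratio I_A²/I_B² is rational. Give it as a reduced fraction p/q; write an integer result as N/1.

21/16

Shared (l₁,l₂,l₃)=(1,4,5): N and (l;000)² cancel in I_A²/I_B².
A: Δ = 0!·2!·8!/11! = 1/495; Racah Σ t=0..0: t=0:+1/1440 = 1/1440; ⇒ 3j(1 4 5; 0 2 -2)² = 7/165, sgn -1
B: Δ = 0!·2!·8!/11! = 1/495; Racah Σ t=0..0: t=0:+1/5040 = 1/5040; ⇒ 3j(1 4 5; 0 -3 3)² = 16/495, sgn +1
I_A²/I_B² = (7/165)/(16/495) = 21/16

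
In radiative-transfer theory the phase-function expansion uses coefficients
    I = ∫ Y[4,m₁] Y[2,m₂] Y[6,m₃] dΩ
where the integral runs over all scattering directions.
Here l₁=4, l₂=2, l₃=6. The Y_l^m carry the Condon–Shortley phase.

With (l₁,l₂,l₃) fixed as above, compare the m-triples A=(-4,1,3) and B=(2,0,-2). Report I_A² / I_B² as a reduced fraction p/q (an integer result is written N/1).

l's match ⇒ only the (l;m) 3-j factors differ between A and B.
A: triangle coeff Δ(4,2,6) = 1/6435; Σ_t [0,0]: t=0:+1/241920 = 1/241920; (3j)²=1/715 [(4 2 6; -4 1 3)], sign=-1
B: triangle coeff Δ(4,2,6) = 1/6435; Σ_t [0,0]: t=0:+1/5760 = 1/5760; (3j)²=56/2145 [(4 2 6; 2 0 -2)], sign=+1
I_A²/I_B² = (1/715)/(56/2145) = 3/56

3/56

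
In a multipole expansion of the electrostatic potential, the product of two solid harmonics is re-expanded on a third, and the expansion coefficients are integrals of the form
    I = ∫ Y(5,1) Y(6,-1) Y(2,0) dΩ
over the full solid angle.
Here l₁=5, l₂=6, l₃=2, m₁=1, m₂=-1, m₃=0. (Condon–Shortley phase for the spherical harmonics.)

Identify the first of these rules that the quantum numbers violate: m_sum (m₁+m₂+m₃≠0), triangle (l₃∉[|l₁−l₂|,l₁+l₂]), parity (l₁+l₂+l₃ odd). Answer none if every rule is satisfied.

m₁+m₂+m₃ = 1 − 1 + 0 = 0  ✓
triangle: |5−6|=1 ≤ l₃=2 ≤ 5+6=11  ✓
parity: l₁+l₂+l₃ = 13 is odd  ✗

parity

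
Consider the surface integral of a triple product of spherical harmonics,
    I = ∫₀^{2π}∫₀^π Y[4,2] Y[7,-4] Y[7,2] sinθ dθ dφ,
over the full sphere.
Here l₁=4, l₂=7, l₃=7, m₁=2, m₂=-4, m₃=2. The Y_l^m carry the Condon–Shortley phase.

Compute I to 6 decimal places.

0.018344

m-sum 0 ✓  L=18 even ✓  3≤7≤11 ✓
Π(2lᵢ+1) = 9×15×15 = 2025
triangle coeff Δ(4,7,7) = 1/58198140
Σ_t [0,4]: t=0:+1/17418240 t=1:−1/622080 t=2:+1/230400 t=3:−1/622080 t=4:+1/17418240 = 1/806400
(3j)²=2268/230945 [(4 7 7; 0 0 0)], sign=-1
Σ_t [0,2]: t=0:+1/2903040 t=1:−1/2903040 t=2:+1/34836480 = 1/34836480
(3j)²=25/117572 [(4 7 7; 2 -4 2)], sign=-1
⇒ 4πI² = 820125/193947611
I = (+1)√(820125/193947611/(4π)) = 0.01834395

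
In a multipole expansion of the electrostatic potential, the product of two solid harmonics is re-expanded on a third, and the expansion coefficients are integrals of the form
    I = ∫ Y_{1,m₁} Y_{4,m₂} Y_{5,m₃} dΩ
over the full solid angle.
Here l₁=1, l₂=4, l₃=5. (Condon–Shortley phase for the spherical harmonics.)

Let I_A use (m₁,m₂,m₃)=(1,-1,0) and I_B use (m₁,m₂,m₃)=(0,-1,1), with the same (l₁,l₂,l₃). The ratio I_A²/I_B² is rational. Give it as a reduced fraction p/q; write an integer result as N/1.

Same 1,4,5: normalisation and zero-m 3j drop out of the ratio.
A: Δ: 0! 2! 8! / 11! → 1/495; sum: t=0:+1/1440 = 1/1440; 3j²(1 4 5; 1 -1 0) = Δ·Π!·Σ² = 2/99  (sign -1)
B: Δ: 0! 2! 8! / 11! → 1/495; sum: t=0:+1/720 = 1/720; 3j²(1 4 5; 0 -1 1) = Δ·Π!·Σ² = 8/165  (sign +1)
I_A²/I_B² = (2/99)/(8/165) = 5/12

5/12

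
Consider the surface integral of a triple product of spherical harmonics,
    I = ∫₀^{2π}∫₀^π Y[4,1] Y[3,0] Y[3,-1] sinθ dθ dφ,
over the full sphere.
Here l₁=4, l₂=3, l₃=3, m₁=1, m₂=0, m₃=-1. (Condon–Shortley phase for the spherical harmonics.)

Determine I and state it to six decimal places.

-0.099323

Rules hold: Σm=0, L=10 even, 1≤3≤7.
N = 9·7·7 = 441
Δ = 4!·4!·2!/11! = 1/34650
Racah Σ t=1..3: t=1:−1/72 t=2:+1/16 t=3:−1/72 = 5/144
⇒ 3j(4 3 3; 0 0 0)² = 2/77, sgn -1
Racah Σ t=1..3: t=1:−1/48 t=2:+1/24 t=3:−1/288 = 5/288
⇒ 3j(4 3 3; 1 0 -1)² = 5/462, sgn +1
4πI² = N·(3j₀)²·(3jₘ)² = 15/121
I = -1·√(0.123967/4π) = -0.09932258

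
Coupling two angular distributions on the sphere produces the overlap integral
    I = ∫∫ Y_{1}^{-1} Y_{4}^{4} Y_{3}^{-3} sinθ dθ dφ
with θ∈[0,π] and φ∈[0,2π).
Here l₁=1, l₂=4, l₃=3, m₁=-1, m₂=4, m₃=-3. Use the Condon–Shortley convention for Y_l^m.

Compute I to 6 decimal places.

0.325735

Checks pass: Σm=0; 8 even; l₃=3∈[3,5].
(2·1+1)(2·4+1)(2·3+1) = 189
Δ: 2! 0! 6! / 9! → 1/252
sum: t=1:−1/36 = -1/36
3j²(1 4 3; 0 0 0) = Δ·Π!·Σ² = 4/63  (sign +1)
sum: t=2:+1/1440 = 1/1440
3j²(1 4 3; -1 4 -3) = Δ·Π!·Σ² = 1/9  (sign +1)
combine: 4πI² = 189·4/63·1/9 = 4/3
take √, sign +1: I = 0.32573501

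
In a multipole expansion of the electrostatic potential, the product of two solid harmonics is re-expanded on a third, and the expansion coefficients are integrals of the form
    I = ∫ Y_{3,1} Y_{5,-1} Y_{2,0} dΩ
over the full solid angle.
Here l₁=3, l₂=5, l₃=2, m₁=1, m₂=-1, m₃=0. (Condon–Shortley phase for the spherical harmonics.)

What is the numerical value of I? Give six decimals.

Rules hold: Σm=0, L=10 even, 2≤2≤8.
N = 7·11·5 = 385
Δ = 6!·0!·4!/11! = 1/2310
Racah Σ t=3..3: t=3:−1/144 = -1/144
⇒ 3j(3 5 2; 0 0 0)² = 10/231, sgn -1
Racah Σ t=2..2: t=2:+1/192 = 1/192
⇒ 3j(3 5 2; 1 -1 0)² = 3/77, sgn +1
4πI² = N·(3j₀)²·(3jₘ)² = 50/77
I = -1·√(0.649351/4π) = -0.22731846

-0.227318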